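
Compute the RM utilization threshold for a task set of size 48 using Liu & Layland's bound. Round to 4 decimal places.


Compute 2^(1/48) = 1.0145453349
Subtract 1: 1.0145453349 - 1 = 0.0145453349
Multiply by n: 48 * 0.0145453349 = 0.6981760752
Round to 4 dp: 0.6982

0.6982


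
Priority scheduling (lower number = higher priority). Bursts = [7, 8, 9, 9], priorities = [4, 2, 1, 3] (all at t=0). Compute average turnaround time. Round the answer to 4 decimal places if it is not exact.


Sort by priority (ascending = highest first):
Order: [(1, 9), (2, 8), (3, 9), (4, 7)]
Completion times:
  Priority 1, burst=9, C=9
  Priority 2, burst=8, C=17
  Priority 3, burst=9, C=26
  Priority 4, burst=7, C=33
Average turnaround = 85/4 = 21.25

21.25


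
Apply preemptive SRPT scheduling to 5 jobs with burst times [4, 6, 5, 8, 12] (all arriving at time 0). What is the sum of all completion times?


Since all jobs arrive at t=0, SRPT equals SPT ordering.
SPT order: [4, 5, 6, 8, 12]
Completion times:
  Job 1: p=4, C=4
  Job 2: p=5, C=9
  Job 3: p=6, C=15
  Job 4: p=8, C=23
  Job 5: p=12, C=35
Total completion time = 4 + 9 + 15 + 23 + 35 = 86

86


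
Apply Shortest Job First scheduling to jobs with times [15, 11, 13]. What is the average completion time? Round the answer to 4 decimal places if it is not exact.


SJF order (ascending): [11, 13, 15]
Completion times:
  Job 1: burst=11, C=11
  Job 2: burst=13, C=24
  Job 3: burst=15, C=39
Average completion = 74/3 = 24.6667

24.6667


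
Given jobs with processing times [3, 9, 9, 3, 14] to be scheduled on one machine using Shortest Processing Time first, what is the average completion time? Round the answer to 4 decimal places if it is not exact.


Sort jobs by processing time (SPT order): [3, 3, 9, 9, 14]
Compute completion times sequentially:
  Job 1: processing = 3, completes at 3
  Job 2: processing = 3, completes at 6
  Job 3: processing = 9, completes at 15
  Job 4: processing = 9, completes at 24
  Job 5: processing = 14, completes at 38
Sum of completion times = 86
Average completion time = 86/5 = 17.2

17.2


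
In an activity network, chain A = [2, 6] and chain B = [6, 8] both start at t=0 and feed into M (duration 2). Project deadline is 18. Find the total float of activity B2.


Forward pass: ES(B2) = sum of predecessors on chain B = 6
EF = ES + duration = 6 + 8 = 14
Backward pass: LF(M) = deadline = 18; LS(M) = 18 - 2 = 16
LF(B2) = LS(M) - sum(successors on chain B) = 16 - 0 = 16
LS = LF - duration = 16 - 8 = 8
Total float = LS - ES = 8 - 6 = 2

2


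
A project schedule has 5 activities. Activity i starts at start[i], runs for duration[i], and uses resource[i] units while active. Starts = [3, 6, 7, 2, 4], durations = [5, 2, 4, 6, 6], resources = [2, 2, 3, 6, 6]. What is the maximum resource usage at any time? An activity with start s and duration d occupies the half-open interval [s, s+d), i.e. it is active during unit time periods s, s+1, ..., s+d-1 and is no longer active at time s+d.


Each activity i is active on [start_i, start_i + duration_i).
Compute total resource usage per time slot:
  t=0: active resources = [], total = 0
  t=1: active resources = [], total = 0
  t=2: active resources = [6], total = 6
  t=3: active resources = [2, 6], total = 8
  t=4: active resources = [2, 6, 6], total = 14
  t=5: active resources = [2, 6, 6], total = 14
  t=6: active resources = [2, 2, 6, 6], total = 16
  t=7: active resources = [2, 2, 3, 6, 6], total = 19
  t=8: active resources = [3, 6], total = 9
  t=9: active resources = [3, 6], total = 9
  t=10: active resources = [3], total = 3
Peak resource demand = 19

19


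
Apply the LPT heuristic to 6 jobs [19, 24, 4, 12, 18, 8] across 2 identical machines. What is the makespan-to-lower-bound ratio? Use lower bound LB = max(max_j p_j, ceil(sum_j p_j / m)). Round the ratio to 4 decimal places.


LPT order: [24, 19, 18, 12, 8, 4]
Machine loads after assignment: [44, 41]
LPT makespan = 44
Lower bound = max(max_job, ceil(total/2)) = max(24, 43) = 43
Ratio = 44 / 43 = 1.0233

1.0233


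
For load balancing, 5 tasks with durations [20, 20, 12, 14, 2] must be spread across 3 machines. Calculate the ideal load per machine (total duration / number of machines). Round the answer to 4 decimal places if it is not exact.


Total processing time = 20 + 20 + 12 + 14 + 2 = 68
Number of machines = 3
Ideal balanced load = 68 / 3 = 22.6667

22.6667


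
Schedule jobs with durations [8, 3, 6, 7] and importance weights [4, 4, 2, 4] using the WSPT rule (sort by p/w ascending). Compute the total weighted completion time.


Compute p/w ratios and sort ascending (WSPT): [(3, 4), (7, 4), (8, 4), (6, 2)]
Compute weighted completion times:
  Job (p=3,w=4): C=3, w*C=4*3=12
  Job (p=7,w=4): C=10, w*C=4*10=40
  Job (p=8,w=4): C=18, w*C=4*18=72
  Job (p=6,w=2): C=24, w*C=2*24=48
Total weighted completion time = 172

172


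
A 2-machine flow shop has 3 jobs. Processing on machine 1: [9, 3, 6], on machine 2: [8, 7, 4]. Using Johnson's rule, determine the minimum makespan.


Apply Johnson's rule:
  Group 1 (a <= b): [(2, 3, 7)]
  Group 2 (a > b): [(1, 9, 8), (3, 6, 4)]
Optimal job order: [2, 1, 3]
Schedule:
  Job 2: M1 done at 3, M2 done at 10
  Job 1: M1 done at 12, M2 done at 20
  Job 3: M1 done at 18, M2 done at 24
Makespan = 24

24


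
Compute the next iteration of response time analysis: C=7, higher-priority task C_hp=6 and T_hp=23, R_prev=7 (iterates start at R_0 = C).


R_next = C + ceil(R_prev / T_hp) * C_hp
ceil(7 / 23) = ceil(0.3043) = 1
Interference = 1 * 6 = 6
R_next = 7 + 6 = 13

13


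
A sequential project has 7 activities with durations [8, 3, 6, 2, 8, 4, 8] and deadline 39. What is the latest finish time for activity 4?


LF(activity 4) = deadline - sum of successor durations
Successors: activities 5 through 7 with durations [8, 4, 8]
Sum of successor durations = 20
LF = 39 - 20 = 19

19


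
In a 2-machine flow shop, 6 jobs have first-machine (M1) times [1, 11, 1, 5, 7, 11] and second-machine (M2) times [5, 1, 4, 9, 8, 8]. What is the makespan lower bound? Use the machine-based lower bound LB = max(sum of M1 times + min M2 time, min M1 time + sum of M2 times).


LB1 = sum(M1 times) + min(M2 times) = 36 + 1 = 37
LB2 = min(M1 times) + sum(M2 times) = 1 + 35 = 36
Lower bound = max(LB1, LB2) = max(37, 36) = 37

37


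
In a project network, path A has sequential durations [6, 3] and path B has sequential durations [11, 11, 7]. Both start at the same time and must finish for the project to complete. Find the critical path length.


Path A total = 6 + 3 = 9
Path B total = 11 + 11 + 7 = 29
Critical path = longest path = max(9, 29) = 29

29


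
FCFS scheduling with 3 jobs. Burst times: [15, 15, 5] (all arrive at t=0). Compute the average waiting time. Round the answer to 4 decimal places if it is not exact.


FCFS order (as given): [15, 15, 5]
Waiting times:
  Job 1: wait = 0
  Job 2: wait = 15
  Job 3: wait = 30
Sum of waiting times = 45
Average waiting time = 45/3 = 15.0

15.0


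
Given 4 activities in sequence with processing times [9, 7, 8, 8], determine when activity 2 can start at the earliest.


Activity 2 starts after activities 1 through 1 complete.
Predecessor durations: [9]
ES = 9 = 9

9


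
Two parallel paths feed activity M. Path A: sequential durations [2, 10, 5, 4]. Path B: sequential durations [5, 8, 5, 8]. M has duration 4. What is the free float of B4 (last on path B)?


ES(B4) = sum of predecessors on chain B = 18
EF(B4) = ES + duration = 18 + 8 = 26
Successor of B4 is M. ES(M) = max(sum(A), sum(B)) = max(21, 26) = 26
Free float = ES(successor) - EF(current) = 26 - 26 = 0

0


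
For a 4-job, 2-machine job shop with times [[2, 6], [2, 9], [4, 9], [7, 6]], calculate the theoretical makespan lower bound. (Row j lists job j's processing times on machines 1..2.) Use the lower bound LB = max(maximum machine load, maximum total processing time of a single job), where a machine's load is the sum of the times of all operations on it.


Machine loads:
  Machine 1: 2 + 2 + 4 + 7 = 15
  Machine 2: 6 + 9 + 9 + 6 = 30
Max machine load = 30
Job totals:
  Job 1: 8
  Job 2: 11
  Job 3: 13
  Job 4: 13
Max job total = 13
Lower bound = max(30, 13) = 30

30


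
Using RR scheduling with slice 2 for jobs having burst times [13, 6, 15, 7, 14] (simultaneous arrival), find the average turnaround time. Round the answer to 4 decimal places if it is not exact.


Time quantum = 2
Execution trace:
  J1 runs 2 units, time = 2
  J2 runs 2 units, time = 4
  J3 runs 2 units, time = 6
  J4 runs 2 units, time = 8
  J5 runs 2 units, time = 10
  J1 runs 2 units, time = 12
  J2 runs 2 units, time = 14
  J3 runs 2 units, time = 16
  J4 runs 2 units, time = 18
  J5 runs 2 units, time = 20
  J1 runs 2 units, time = 22
  J2 runs 2 units, time = 24
  J3 runs 2 units, time = 26
  J4 runs 2 units, time = 28
  J5 runs 2 units, time = 30
  J1 runs 2 units, time = 32
  J3 runs 2 units, time = 34
  J4 runs 1 units, time = 35
  J5 runs 2 units, time = 37
  J1 runs 2 units, time = 39
  J3 runs 2 units, time = 41
  J5 runs 2 units, time = 43
  J1 runs 2 units, time = 45
  J3 runs 2 units, time = 47
  J5 runs 2 units, time = 49
  J1 runs 1 units, time = 50
  J3 runs 2 units, time = 52
  J5 runs 2 units, time = 54
  J3 runs 1 units, time = 55
Finish times: [50, 24, 55, 35, 54]
Average turnaround = 218/5 = 43.6

43.6


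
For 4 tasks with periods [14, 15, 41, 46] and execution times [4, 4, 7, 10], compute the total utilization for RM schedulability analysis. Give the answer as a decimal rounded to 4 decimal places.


Compute individual utilizations (exact fractions):
  Task 1: C/T = 4/14 = 2/7 (approx. 0.2857)
  Task 2: C/T = 4/15 (approx. 0.2667)
  Task 3: C/T = 7/41 (approx. 0.1707)
  Task 4: C/T = 10/46 = 5/23 (approx. 0.2174)
Total utilization U = 2/7 + 4/15 + 7/41 + 5/23 = 93124/99015
Rounded to 4 decimal places: U = 0.9405
RM (Liu & Layland) bound for 4 tasks = 0.756828; compare with U = 93124/99015 (approx. 0.940504)
bound < U <= 1, so the RM sufficient condition is not met (inconclusive; an exact test such as response-time analysis is needed).

0.9405


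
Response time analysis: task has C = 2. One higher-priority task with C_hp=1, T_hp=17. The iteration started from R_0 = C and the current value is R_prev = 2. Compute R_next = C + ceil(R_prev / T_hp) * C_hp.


R_next = C + ceil(R_prev / T_hp) * C_hp
ceil(2 / 17) = ceil(0.1176) = 1
Interference = 1 * 1 = 1
R_next = 2 + 1 = 3

3


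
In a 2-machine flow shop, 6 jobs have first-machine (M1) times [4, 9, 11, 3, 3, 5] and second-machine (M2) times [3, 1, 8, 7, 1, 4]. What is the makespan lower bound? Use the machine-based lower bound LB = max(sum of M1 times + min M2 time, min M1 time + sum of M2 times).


LB1 = sum(M1 times) + min(M2 times) = 35 + 1 = 36
LB2 = min(M1 times) + sum(M2 times) = 3 + 24 = 27
Lower bound = max(LB1, LB2) = max(36, 27) = 36

36


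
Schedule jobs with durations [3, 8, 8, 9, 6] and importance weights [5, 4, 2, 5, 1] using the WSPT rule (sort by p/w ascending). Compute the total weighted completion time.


Compute p/w ratios and sort ascending (WSPT): [(3, 5), (9, 5), (8, 4), (8, 2), (6, 1)]
Compute weighted completion times:
  Job (p=3,w=5): C=3, w*C=5*3=15
  Job (p=9,w=5): C=12, w*C=5*12=60
  Job (p=8,w=4): C=20, w*C=4*20=80
  Job (p=8,w=2): C=28, w*C=2*28=56
  Job (p=6,w=1): C=34, w*C=1*34=34
Total weighted completion time = 245

245


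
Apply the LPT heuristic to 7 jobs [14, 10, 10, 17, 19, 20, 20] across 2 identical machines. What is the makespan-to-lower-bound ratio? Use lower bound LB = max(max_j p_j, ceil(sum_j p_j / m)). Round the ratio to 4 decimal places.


LPT order: [20, 20, 19, 17, 14, 10, 10]
Machine loads after assignment: [59, 51]
LPT makespan = 59
Lower bound = max(max_job, ceil(total/2)) = max(20, 55) = 55
Ratio = 59 / 55 = 1.0727

1.0727


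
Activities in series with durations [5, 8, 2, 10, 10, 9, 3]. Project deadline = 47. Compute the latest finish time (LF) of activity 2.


LF(activity 2) = deadline - sum of successor durations
Successors: activities 3 through 7 with durations [2, 10, 10, 9, 3]
Sum of successor durations = 34
LF = 47 - 34 = 13

13


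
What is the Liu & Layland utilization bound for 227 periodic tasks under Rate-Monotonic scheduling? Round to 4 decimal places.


Compute 2^(1/227) = 1.0030581785
Subtract 1: 1.0030581785 - 1 = 0.0030581785
Multiply by n: 227 * 0.0030581785 = 0.6942065195
Round to 4 dp: 0.6942

0.6942


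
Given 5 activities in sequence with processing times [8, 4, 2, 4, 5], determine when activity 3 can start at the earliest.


Activity 3 starts after activities 1 through 2 complete.
Predecessor durations: [8, 4]
ES = 8 + 4 = 12

12


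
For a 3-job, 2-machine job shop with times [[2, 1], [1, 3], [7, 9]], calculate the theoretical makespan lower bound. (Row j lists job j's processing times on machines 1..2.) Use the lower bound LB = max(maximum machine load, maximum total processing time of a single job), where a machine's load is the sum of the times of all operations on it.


Machine loads:
  Machine 1: 2 + 1 + 7 = 10
  Machine 2: 1 + 3 + 9 = 13
Max machine load = 13
Job totals:
  Job 1: 3
  Job 2: 4
  Job 3: 16
Max job total = 16
Lower bound = max(13, 16) = 16

16


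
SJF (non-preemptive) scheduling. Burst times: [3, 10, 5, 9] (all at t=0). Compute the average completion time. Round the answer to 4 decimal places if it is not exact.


SJF order (ascending): [3, 5, 9, 10]
Completion times:
  Job 1: burst=3, C=3
  Job 2: burst=5, C=8
  Job 3: burst=9, C=17
  Job 4: burst=10, C=27
Average completion = 55/4 = 13.75

13.75


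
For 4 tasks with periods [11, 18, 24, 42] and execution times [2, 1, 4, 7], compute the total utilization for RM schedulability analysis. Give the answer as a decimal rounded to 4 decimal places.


Compute individual utilizations (exact fractions):
  Task 1: C/T = 2/11 (approx. 0.1818)
  Task 2: C/T = 1/18 (approx. 0.0556)
  Task 3: C/T = 4/24 = 1/6 (approx. 0.1667)
  Task 4: C/T = 7/42 = 1/6 (approx. 0.1667)
Total utilization U = 2/11 + 1/18 + 1/6 + 1/6 = 113/198
Rounded to 4 decimal places: U = 0.5707
RM (Liu & Layland) bound for 4 tasks = 0.756828; compare with U = 113/198 (approx. 0.570707)
U <= bound, so schedulable by RM sufficient condition.

0.5707


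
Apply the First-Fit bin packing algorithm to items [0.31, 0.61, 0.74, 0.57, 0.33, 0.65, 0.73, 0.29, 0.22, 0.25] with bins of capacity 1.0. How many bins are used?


Place items sequentially using First-Fit:
  Item 0.31 -> new Bin 1
  Item 0.61 -> Bin 1 (now 0.92)
  Item 0.74 -> new Bin 2
  Item 0.57 -> new Bin 3
  Item 0.33 -> Bin 3 (now 0.9)
  Item 0.65 -> new Bin 4
  Item 0.73 -> new Bin 5
  Item 0.29 -> Bin 4 (now 0.94)
  Item 0.22 -> Bin 2 (now 0.96)
  Item 0.25 -> Bin 5 (now 0.98)
Total bins used = 5

5


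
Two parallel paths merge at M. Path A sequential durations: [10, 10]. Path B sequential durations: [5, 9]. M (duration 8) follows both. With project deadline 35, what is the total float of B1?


Forward pass: ES(B1) = sum of predecessors on chain B = 0
EF = ES + duration = 0 + 5 = 5
Backward pass: LF(M) = deadline = 35; LS(M) = 35 - 8 = 27
LF(B1) = LS(M) - sum(successors on chain B) = 27 - 9 = 18
LS = LF - duration = 18 - 5 = 13
Total float = LS - ES = 13 - 0 = 13

13


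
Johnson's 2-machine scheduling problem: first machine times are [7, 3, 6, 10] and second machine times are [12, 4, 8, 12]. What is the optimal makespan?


Apply Johnson's rule:
  Group 1 (a <= b): [(2, 3, 4), (3, 6, 8), (1, 7, 12), (4, 10, 12)]
  Group 2 (a > b): []
Optimal job order: [2, 3, 1, 4]
Schedule:
  Job 2: M1 done at 3, M2 done at 7
  Job 3: M1 done at 9, M2 done at 17
  Job 1: M1 done at 16, M2 done at 29
  Job 4: M1 done at 26, M2 done at 41
Makespan = 41

41


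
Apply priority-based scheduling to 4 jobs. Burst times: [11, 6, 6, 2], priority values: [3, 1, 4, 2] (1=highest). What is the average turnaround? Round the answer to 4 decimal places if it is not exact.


Sort by priority (ascending = highest first):
Order: [(1, 6), (2, 2), (3, 11), (4, 6)]
Completion times:
  Priority 1, burst=6, C=6
  Priority 2, burst=2, C=8
  Priority 3, burst=11, C=19
  Priority 4, burst=6, C=25
Average turnaround = 58/4 = 14.5

14.5


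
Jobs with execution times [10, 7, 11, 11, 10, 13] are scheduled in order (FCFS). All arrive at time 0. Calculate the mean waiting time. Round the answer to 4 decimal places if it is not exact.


FCFS order (as given): [10, 7, 11, 11, 10, 13]
Waiting times:
  Job 1: wait = 0
  Job 2: wait = 10
  Job 3: wait = 17
  Job 4: wait = 28
  Job 5: wait = 39
  Job 6: wait = 49
Sum of waiting times = 143
Average waiting time = 143/6 = 23.8333

23.8333


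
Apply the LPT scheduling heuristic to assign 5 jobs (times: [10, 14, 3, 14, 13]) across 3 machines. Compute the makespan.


Sort jobs in decreasing order (LPT): [14, 14, 13, 10, 3]
Assign each job to the least loaded machine:
  Machine 1: jobs [14, 3], load = 17
  Machine 2: jobs [14], load = 14
  Machine 3: jobs [13, 10], load = 23
Makespan = max load = 23

23


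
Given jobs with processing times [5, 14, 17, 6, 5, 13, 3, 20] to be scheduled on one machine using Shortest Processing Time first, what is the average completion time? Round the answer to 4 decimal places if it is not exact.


Sort jobs by processing time (SPT order): [3, 5, 5, 6, 13, 14, 17, 20]
Compute completion times sequentially:
  Job 1: processing = 3, completes at 3
  Job 2: processing = 5, completes at 8
  Job 3: processing = 5, completes at 13
  Job 4: processing = 6, completes at 19
  Job 5: processing = 13, completes at 32
  Job 6: processing = 14, completes at 46
  Job 7: processing = 17, completes at 63
  Job 8: processing = 20, completes at 83
Sum of completion times = 267
Average completion time = 267/8 = 33.375

33.375


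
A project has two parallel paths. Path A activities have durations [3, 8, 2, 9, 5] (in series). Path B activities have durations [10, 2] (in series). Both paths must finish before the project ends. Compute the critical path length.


Path A total = 3 + 8 + 2 + 9 + 5 = 27
Path B total = 10 + 2 = 12
Critical path = longest path = max(27, 12) = 27

27


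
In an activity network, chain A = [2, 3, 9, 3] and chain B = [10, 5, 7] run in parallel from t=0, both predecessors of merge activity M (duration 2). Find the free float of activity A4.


ES(A4) = sum of predecessors on chain A = 14
EF(A4) = ES + duration = 14 + 3 = 17
Successor of A4 is M. ES(M) = max(sum(A), sum(B)) = max(17, 22) = 22
Free float = ES(successor) - EF(current) = 22 - 17 = 5

5


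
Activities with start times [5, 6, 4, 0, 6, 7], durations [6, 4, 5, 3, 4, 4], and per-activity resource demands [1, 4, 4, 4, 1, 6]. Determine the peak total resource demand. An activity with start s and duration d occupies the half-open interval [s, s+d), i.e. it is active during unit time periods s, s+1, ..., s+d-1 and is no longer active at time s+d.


Each activity i is active on [start_i, start_i + duration_i).
Compute total resource usage per time slot:
  t=0: active resources = [4], total = 4
  t=1: active resources = [4], total = 4
  t=2: active resources = [4], total = 4
  t=3: active resources = [], total = 0
  t=4: active resources = [4], total = 4
  t=5: active resources = [1, 4], total = 5
  t=6: active resources = [1, 4, 4, 1], total = 10
  t=7: active resources = [1, 4, 4, 1, 6], total = 16
  t=8: active resources = [1, 4, 4, 1, 6], total = 16
  t=9: active resources = [1, 4, 1, 6], total = 12
  t=10: active resources = [1, 6], total = 7
Peak resource demand = 16

16


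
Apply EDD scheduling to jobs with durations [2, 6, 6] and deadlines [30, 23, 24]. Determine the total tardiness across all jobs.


Sort by due date (EDD order): [(6, 23), (6, 24), (2, 30)]
Compute completion times and tardiness:
  Job 1: p=6, d=23, C=6, tardiness=max(0,6-23)=0
  Job 2: p=6, d=24, C=12, tardiness=max(0,12-24)=0
  Job 3: p=2, d=30, C=14, tardiness=max(0,14-30)=0
Total tardiness = 0

0


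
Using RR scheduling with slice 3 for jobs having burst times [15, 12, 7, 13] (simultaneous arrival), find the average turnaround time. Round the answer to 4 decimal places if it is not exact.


Time quantum = 3
Execution trace:
  J1 runs 3 units, time = 3
  J2 runs 3 units, time = 6
  J3 runs 3 units, time = 9
  J4 runs 3 units, time = 12
  J1 runs 3 units, time = 15
  J2 runs 3 units, time = 18
  J3 runs 3 units, time = 21
  J4 runs 3 units, time = 24
  J1 runs 3 units, time = 27
  J2 runs 3 units, time = 30
  J3 runs 1 units, time = 31
  J4 runs 3 units, time = 34
  J1 runs 3 units, time = 37
  J2 runs 3 units, time = 40
  J4 runs 3 units, time = 43
  J1 runs 3 units, time = 46
  J4 runs 1 units, time = 47
Finish times: [46, 40, 31, 47]
Average turnaround = 164/4 = 41.0

41.0


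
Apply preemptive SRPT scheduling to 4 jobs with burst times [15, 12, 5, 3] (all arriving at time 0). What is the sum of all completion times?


Since all jobs arrive at t=0, SRPT equals SPT ordering.
SPT order: [3, 5, 12, 15]
Completion times:
  Job 1: p=3, C=3
  Job 2: p=5, C=8
  Job 3: p=12, C=20
  Job 4: p=15, C=35
Total completion time = 3 + 8 + 20 + 35 = 66

66


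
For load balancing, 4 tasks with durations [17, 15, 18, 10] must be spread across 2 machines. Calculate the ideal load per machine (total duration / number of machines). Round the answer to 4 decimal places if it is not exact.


Total processing time = 17 + 15 + 18 + 10 = 60
Number of machines = 2
Ideal balanced load = 60 / 2 = 30.0

30.0


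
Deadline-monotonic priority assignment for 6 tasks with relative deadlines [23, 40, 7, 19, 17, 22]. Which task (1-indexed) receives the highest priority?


Sort tasks by relative deadline (ascending):
  Task 3: deadline = 7
  Task 5: deadline = 17
  Task 4: deadline = 19
  Task 6: deadline = 22
  Task 1: deadline = 23
  Task 2: deadline = 40
Priority order (highest first): [3, 5, 4, 6, 1, 2]
Highest priority task = 3

3


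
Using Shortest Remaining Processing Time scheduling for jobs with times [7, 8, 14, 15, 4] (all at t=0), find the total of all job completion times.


Since all jobs arrive at t=0, SRPT equals SPT ordering.
SPT order: [4, 7, 8, 14, 15]
Completion times:
  Job 1: p=4, C=4
  Job 2: p=7, C=11
  Job 3: p=8, C=19
  Job 4: p=14, C=33
  Job 5: p=15, C=48
Total completion time = 4 + 11 + 19 + 33 + 48 = 115

115


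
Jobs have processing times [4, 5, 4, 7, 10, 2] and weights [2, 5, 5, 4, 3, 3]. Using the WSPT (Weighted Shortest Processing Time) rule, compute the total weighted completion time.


Compute p/w ratios and sort ascending (WSPT): [(2, 3), (4, 5), (5, 5), (7, 4), (4, 2), (10, 3)]
Compute weighted completion times:
  Job (p=2,w=3): C=2, w*C=3*2=6
  Job (p=4,w=5): C=6, w*C=5*6=30
  Job (p=5,w=5): C=11, w*C=5*11=55
  Job (p=7,w=4): C=18, w*C=4*18=72
  Job (p=4,w=2): C=22, w*C=2*22=44
  Job (p=10,w=3): C=32, w*C=3*32=96
Total weighted completion time = 303

303


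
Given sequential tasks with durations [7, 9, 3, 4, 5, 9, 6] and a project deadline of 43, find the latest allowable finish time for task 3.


LF(activity 3) = deadline - sum of successor durations
Successors: activities 4 through 7 with durations [4, 5, 9, 6]
Sum of successor durations = 24
LF = 43 - 24 = 19

19


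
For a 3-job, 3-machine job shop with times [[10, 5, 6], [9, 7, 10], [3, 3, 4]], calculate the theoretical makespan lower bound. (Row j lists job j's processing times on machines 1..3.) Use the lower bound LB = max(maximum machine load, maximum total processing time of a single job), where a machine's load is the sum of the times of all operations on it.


Machine loads:
  Machine 1: 10 + 9 + 3 = 22
  Machine 2: 5 + 7 + 3 = 15
  Machine 3: 6 + 10 + 4 = 20
Max machine load = 22
Job totals:
  Job 1: 21
  Job 2: 26
  Job 3: 10
Max job total = 26
Lower bound = max(22, 26) = 26

26


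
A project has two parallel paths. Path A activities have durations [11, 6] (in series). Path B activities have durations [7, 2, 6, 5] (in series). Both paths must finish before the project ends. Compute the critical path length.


Path A total = 11 + 6 = 17
Path B total = 7 + 2 + 6 + 5 = 20
Critical path = longest path = max(17, 20) = 20

20


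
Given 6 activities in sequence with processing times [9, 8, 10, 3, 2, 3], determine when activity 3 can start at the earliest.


Activity 3 starts after activities 1 through 2 complete.
Predecessor durations: [9, 8]
ES = 9 + 8 = 17

17


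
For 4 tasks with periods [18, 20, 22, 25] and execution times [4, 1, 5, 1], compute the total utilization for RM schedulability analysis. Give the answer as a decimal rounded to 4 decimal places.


Compute individual utilizations (exact fractions):
  Task 1: C/T = 4/18 = 2/9 (approx. 0.2222)
  Task 2: C/T = 1/20 (approx. 0.05)
  Task 3: C/T = 5/22 (approx. 0.2273)
  Task 4: C/T = 1/25 (approx. 0.04)
Total utilization U = 2/9 + 1/20 + 5/22 + 1/25 = 5341/9900
Rounded to 4 decimal places: U = 0.5395
RM (Liu & Layland) bound for 4 tasks = 0.756828; compare with U = 5341/9900 (approx. 0.539495)
U <= bound, so schedulable by RM sufficient condition.

0.5395


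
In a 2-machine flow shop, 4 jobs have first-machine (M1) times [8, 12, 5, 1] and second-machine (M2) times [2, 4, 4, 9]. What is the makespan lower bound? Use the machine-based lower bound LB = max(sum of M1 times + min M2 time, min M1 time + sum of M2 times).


LB1 = sum(M1 times) + min(M2 times) = 26 + 2 = 28
LB2 = min(M1 times) + sum(M2 times) = 1 + 19 = 20
Lower bound = max(LB1, LB2) = max(28, 20) = 28

28


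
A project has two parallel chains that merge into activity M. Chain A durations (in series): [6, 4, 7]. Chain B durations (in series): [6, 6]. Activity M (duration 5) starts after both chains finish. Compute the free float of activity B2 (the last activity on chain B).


ES(B2) = sum of predecessors on chain B = 6
EF(B2) = ES + duration = 6 + 6 = 12
Successor of B2 is M. ES(M) = max(sum(A), sum(B)) = max(17, 12) = 17
Free float = ES(successor) - EF(current) = 17 - 12 = 5

5


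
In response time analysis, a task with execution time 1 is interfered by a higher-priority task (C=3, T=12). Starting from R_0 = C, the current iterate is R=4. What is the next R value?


R_next = C + ceil(R_prev / T_hp) * C_hp
ceil(4 / 12) = ceil(0.3333) = 1
Interference = 1 * 3 = 3
R_next = 1 + 3 = 4
R_next = R_prev, so the iteration has converged (response time = 4).

4


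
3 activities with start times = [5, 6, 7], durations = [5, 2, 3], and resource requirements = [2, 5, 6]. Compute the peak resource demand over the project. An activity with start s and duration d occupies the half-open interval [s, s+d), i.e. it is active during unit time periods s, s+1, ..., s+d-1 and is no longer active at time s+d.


Each activity i is active on [start_i, start_i + duration_i).
Compute total resource usage per time slot:
  t=0: active resources = [], total = 0
  t=1: active resources = [], total = 0
  t=2: active resources = [], total = 0
  t=3: active resources = [], total = 0
  t=4: active resources = [], total = 0
  t=5: active resources = [2], total = 2
  t=6: active resources = [2, 5], total = 7
  t=7: active resources = [2, 5, 6], total = 13
  t=8: active resources = [2, 6], total = 8
  t=9: active resources = [2, 6], total = 8
Peak resource demand = 13

13


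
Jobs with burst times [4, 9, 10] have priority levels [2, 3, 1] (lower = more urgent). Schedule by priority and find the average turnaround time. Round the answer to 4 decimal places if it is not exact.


Sort by priority (ascending = highest first):
Order: [(1, 10), (2, 4), (3, 9)]
Completion times:
  Priority 1, burst=10, C=10
  Priority 2, burst=4, C=14
  Priority 3, burst=9, C=23
Average turnaround = 47/3 = 15.6667

15.6667


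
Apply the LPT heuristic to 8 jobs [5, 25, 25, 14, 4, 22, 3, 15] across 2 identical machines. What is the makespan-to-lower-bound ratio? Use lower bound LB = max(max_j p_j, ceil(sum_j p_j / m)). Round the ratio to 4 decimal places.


LPT order: [25, 25, 22, 15, 14, 5, 4, 3]
Machine loads after assignment: [56, 57]
LPT makespan = 57
Lower bound = max(max_job, ceil(total/2)) = max(25, 57) = 57
Ratio = 57 / 57 = 1.0

1.0


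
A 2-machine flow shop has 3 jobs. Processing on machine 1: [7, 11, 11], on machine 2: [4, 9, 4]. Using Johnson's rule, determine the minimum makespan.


Apply Johnson's rule:
  Group 1 (a <= b): []
  Group 2 (a > b): [(2, 11, 9), (1, 7, 4), (3, 11, 4)]
Optimal job order: [2, 1, 3]
Schedule:
  Job 2: M1 done at 11, M2 done at 20
  Job 1: M1 done at 18, M2 done at 24
  Job 3: M1 done at 29, M2 done at 33
Makespan = 33

33


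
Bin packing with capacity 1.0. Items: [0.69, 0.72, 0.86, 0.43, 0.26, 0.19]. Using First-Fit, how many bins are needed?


Place items sequentially using First-Fit:
  Item 0.69 -> new Bin 1
  Item 0.72 -> new Bin 2
  Item 0.86 -> new Bin 3
  Item 0.43 -> new Bin 4
  Item 0.26 -> Bin 1 (now 0.95)
  Item 0.19 -> Bin 2 (now 0.91)
Total bins used = 4

4


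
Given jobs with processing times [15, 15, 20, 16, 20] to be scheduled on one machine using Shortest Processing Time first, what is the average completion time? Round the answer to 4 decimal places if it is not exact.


Sort jobs by processing time (SPT order): [15, 15, 16, 20, 20]
Compute completion times sequentially:
  Job 1: processing = 15, completes at 15
  Job 2: processing = 15, completes at 30
  Job 3: processing = 16, completes at 46
  Job 4: processing = 20, completes at 66
  Job 5: processing = 20, completes at 86
Sum of completion times = 243
Average completion time = 243/5 = 48.6

48.6


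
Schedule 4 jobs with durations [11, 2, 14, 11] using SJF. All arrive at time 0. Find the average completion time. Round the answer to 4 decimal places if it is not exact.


SJF order (ascending): [2, 11, 11, 14]
Completion times:
  Job 1: burst=2, C=2
  Job 2: burst=11, C=13
  Job 3: burst=11, C=24
  Job 4: burst=14, C=38
Average completion = 77/4 = 19.25

19.25


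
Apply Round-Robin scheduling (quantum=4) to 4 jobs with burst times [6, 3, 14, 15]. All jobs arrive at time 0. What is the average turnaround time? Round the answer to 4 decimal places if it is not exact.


Time quantum = 4
Execution trace:
  J1 runs 4 units, time = 4
  J2 runs 3 units, time = 7
  J3 runs 4 units, time = 11
  J4 runs 4 units, time = 15
  J1 runs 2 units, time = 17
  J3 runs 4 units, time = 21
  J4 runs 4 units, time = 25
  J3 runs 4 units, time = 29
  J4 runs 4 units, time = 33
  J3 runs 2 units, time = 35
  J4 runs 3 units, time = 38
Finish times: [17, 7, 35, 38]
Average turnaround = 97/4 = 24.25

24.25


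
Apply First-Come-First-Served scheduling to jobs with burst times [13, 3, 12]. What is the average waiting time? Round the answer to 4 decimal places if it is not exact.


FCFS order (as given): [13, 3, 12]
Waiting times:
  Job 1: wait = 0
  Job 2: wait = 13
  Job 3: wait = 16
Sum of waiting times = 29
Average waiting time = 29/3 = 9.6667

9.6667


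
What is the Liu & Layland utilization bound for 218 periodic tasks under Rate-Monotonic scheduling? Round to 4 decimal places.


Compute 2^(1/218) = 1.0031846344
Subtract 1: 1.0031846344 - 1 = 0.0031846344
Multiply by n: 218 * 0.0031846344 = 0.6942502992
Round to 4 dp: 0.6943

0.6943


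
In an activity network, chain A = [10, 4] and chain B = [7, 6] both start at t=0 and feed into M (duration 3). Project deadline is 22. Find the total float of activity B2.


Forward pass: ES(B2) = sum of predecessors on chain B = 7
EF = ES + duration = 7 + 6 = 13
Backward pass: LF(M) = deadline = 22; LS(M) = 22 - 3 = 19
LF(B2) = LS(M) - sum(successors on chain B) = 19 - 0 = 19
LS = LF - duration = 19 - 6 = 13
Total float = LS - ES = 13 - 7 = 6

6


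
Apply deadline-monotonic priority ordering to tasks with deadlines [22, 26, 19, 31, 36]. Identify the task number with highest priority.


Sort tasks by relative deadline (ascending):
  Task 3: deadline = 19
  Task 1: deadline = 22
  Task 2: deadline = 26
  Task 4: deadline = 31
  Task 5: deadline = 36
Priority order (highest first): [3, 1, 2, 4, 5]
Highest priority task = 3

3


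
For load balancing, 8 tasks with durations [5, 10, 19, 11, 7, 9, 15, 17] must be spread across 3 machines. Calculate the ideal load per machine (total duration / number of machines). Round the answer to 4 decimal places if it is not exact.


Total processing time = 5 + 10 + 19 + 11 + 7 + 9 + 15 + 17 = 93
Number of machines = 3
Ideal balanced load = 93 / 3 = 31.0

31.0


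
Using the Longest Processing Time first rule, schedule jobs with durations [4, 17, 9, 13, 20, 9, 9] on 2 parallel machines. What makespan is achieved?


Sort jobs in decreasing order (LPT): [20, 17, 13, 9, 9, 9, 4]
Assign each job to the least loaded machine:
  Machine 1: jobs [20, 9, 9, 4], load = 42
  Machine 2: jobs [17, 13, 9], load = 39
Makespan = max load = 42

42


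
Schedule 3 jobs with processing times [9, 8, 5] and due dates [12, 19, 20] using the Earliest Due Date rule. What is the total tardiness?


Sort by due date (EDD order): [(9, 12), (8, 19), (5, 20)]
Compute completion times and tardiness:
  Job 1: p=9, d=12, C=9, tardiness=max(0,9-12)=0
  Job 2: p=8, d=19, C=17, tardiness=max(0,17-19)=0
  Job 3: p=5, d=20, C=22, tardiness=max(0,22-20)=2
Total tardiness = 2

2


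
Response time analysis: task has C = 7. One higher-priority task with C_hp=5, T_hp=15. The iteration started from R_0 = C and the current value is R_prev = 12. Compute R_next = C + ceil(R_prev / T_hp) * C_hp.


R_next = C + ceil(R_prev / T_hp) * C_hp
ceil(12 / 15) = ceil(0.8) = 1
Interference = 1 * 5 = 5
R_next = 7 + 5 = 12
R_next = R_prev, so the iteration has converged (response time = 12).

12


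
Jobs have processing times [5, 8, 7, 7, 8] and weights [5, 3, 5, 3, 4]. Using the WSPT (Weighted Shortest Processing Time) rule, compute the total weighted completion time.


Compute p/w ratios and sort ascending (WSPT): [(5, 5), (7, 5), (8, 4), (7, 3), (8, 3)]
Compute weighted completion times:
  Job (p=5,w=5): C=5, w*C=5*5=25
  Job (p=7,w=5): C=12, w*C=5*12=60
  Job (p=8,w=4): C=20, w*C=4*20=80
  Job (p=7,w=3): C=27, w*C=3*27=81
  Job (p=8,w=3): C=35, w*C=3*35=105
Total weighted completion time = 351

351


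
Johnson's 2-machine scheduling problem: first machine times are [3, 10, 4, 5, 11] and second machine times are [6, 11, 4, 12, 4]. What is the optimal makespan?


Apply Johnson's rule:
  Group 1 (a <= b): [(1, 3, 6), (3, 4, 4), (4, 5, 12), (2, 10, 11)]
  Group 2 (a > b): [(5, 11, 4)]
Optimal job order: [1, 3, 4, 2, 5]
Schedule:
  Job 1: M1 done at 3, M2 done at 9
  Job 3: M1 done at 7, M2 done at 13
  Job 4: M1 done at 12, M2 done at 25
  Job 2: M1 done at 22, M2 done at 36
  Job 5: M1 done at 33, M2 done at 40
Makespan = 40

40


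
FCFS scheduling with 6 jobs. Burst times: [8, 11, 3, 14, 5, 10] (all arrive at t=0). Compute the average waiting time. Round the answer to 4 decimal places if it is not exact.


FCFS order (as given): [8, 11, 3, 14, 5, 10]
Waiting times:
  Job 1: wait = 0
  Job 2: wait = 8
  Job 3: wait = 19
  Job 4: wait = 22
  Job 5: wait = 36
  Job 6: wait = 41
Sum of waiting times = 126
Average waiting time = 126/6 = 21.0

21.0


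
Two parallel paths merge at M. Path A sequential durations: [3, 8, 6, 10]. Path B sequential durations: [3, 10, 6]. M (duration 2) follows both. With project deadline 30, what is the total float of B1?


Forward pass: ES(B1) = sum of predecessors on chain B = 0
EF = ES + duration = 0 + 3 = 3
Backward pass: LF(M) = deadline = 30; LS(M) = 30 - 2 = 28
LF(B1) = LS(M) - sum(successors on chain B) = 28 - 16 = 12
LS = LF - duration = 12 - 3 = 9
Total float = LS - ES = 9 - 0 = 9

9


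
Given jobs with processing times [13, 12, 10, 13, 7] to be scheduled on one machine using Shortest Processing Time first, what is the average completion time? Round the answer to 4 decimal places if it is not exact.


Sort jobs by processing time (SPT order): [7, 10, 12, 13, 13]
Compute completion times sequentially:
  Job 1: processing = 7, completes at 7
  Job 2: processing = 10, completes at 17
  Job 3: processing = 12, completes at 29
  Job 4: processing = 13, completes at 42
  Job 5: processing = 13, completes at 55
Sum of completion times = 150
Average completion time = 150/5 = 30.0

30.0


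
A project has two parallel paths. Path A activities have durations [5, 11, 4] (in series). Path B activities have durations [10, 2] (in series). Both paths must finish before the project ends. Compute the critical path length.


Path A total = 5 + 11 + 4 = 20
Path B total = 10 + 2 = 12
Critical path = longest path = max(20, 12) = 20

20


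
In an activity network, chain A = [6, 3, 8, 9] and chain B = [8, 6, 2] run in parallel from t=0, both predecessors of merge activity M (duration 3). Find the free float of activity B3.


ES(B3) = sum of predecessors on chain B = 14
EF(B3) = ES + duration = 14 + 2 = 16
Successor of B3 is M. ES(M) = max(sum(A), sum(B)) = max(26, 16) = 26
Free float = ES(successor) - EF(current) = 26 - 16 = 10

10


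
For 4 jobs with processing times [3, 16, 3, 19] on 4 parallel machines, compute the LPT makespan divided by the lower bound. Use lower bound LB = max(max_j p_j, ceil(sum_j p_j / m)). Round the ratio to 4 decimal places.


LPT order: [19, 16, 3, 3]
Machine loads after assignment: [19, 16, 3, 3]
LPT makespan = 19
Lower bound = max(max_job, ceil(total/4)) = max(19, 11) = 19
Ratio = 19 / 19 = 1.0

1.0


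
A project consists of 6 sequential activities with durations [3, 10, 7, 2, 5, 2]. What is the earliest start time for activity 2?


Activity 2 starts after activities 1 through 1 complete.
Predecessor durations: [3]
ES = 3 = 3

3


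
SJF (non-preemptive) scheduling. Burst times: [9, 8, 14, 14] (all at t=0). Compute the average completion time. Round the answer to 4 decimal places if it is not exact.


SJF order (ascending): [8, 9, 14, 14]
Completion times:
  Job 1: burst=8, C=8
  Job 2: burst=9, C=17
  Job 3: burst=14, C=31
  Job 4: burst=14, C=45
Average completion = 101/4 = 25.25

25.25


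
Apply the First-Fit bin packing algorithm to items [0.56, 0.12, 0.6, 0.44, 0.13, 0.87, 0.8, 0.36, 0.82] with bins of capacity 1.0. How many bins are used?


Place items sequentially using First-Fit:
  Item 0.56 -> new Bin 1
  Item 0.12 -> Bin 1 (now 0.68)
  Item 0.6 -> new Bin 2
  Item 0.44 -> new Bin 3
  Item 0.13 -> Bin 1 (now 0.81)
  Item 0.87 -> new Bin 4
  Item 0.8 -> new Bin 5
  Item 0.36 -> Bin 2 (now 0.96)
  Item 0.82 -> new Bin 6
Total bins used = 6

6


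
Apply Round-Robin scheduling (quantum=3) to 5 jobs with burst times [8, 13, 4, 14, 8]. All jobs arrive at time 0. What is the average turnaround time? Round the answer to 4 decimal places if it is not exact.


Time quantum = 3
Execution trace:
  J1 runs 3 units, time = 3
  J2 runs 3 units, time = 6
  J3 runs 3 units, time = 9
  J4 runs 3 units, time = 12
  J5 runs 3 units, time = 15
  J1 runs 3 units, time = 18
  J2 runs 3 units, time = 21
  J3 runs 1 units, time = 22
  J4 runs 3 units, time = 25
  J5 runs 3 units, time = 28
  J1 runs 2 units, time = 30
  J2 runs 3 units, time = 33
  J4 runs 3 units, time = 36
  J5 runs 2 units, time = 38
  J2 runs 3 units, time = 41
  J4 runs 3 units, time = 44
  J2 runs 1 units, time = 45
  J4 runs 2 units, time = 47
Finish times: [30, 45, 22, 47, 38]
Average turnaround = 182/5 = 36.4

36.4


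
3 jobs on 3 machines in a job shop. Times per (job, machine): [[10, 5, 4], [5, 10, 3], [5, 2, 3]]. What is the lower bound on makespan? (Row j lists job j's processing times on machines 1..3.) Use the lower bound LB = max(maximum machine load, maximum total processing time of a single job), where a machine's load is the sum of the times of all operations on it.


Machine loads:
  Machine 1: 10 + 5 + 5 = 20
  Machine 2: 5 + 10 + 2 = 17
  Machine 3: 4 + 3 + 3 = 10
Max machine load = 20
Job totals:
  Job 1: 19
  Job 2: 18
  Job 3: 10
Max job total = 19
Lower bound = max(20, 19) = 20

20


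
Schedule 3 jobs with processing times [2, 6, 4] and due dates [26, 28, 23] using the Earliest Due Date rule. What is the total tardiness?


Sort by due date (EDD order): [(4, 23), (2, 26), (6, 28)]
Compute completion times and tardiness:
  Job 1: p=4, d=23, C=4, tardiness=max(0,4-23)=0
  Job 2: p=2, d=26, C=6, tardiness=max(0,6-26)=0
  Job 3: p=6, d=28, C=12, tardiness=max(0,12-28)=0
Total tardiness = 0

0
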